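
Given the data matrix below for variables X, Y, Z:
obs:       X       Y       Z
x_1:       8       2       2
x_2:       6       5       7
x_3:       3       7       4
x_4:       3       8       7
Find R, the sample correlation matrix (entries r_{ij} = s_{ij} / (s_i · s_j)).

Step 1 — column means:
  mean(X) = (8 + 6 + 3 + 3) / 4 = 20/4 = 5
  mean(Y) = (2 + 5 + 7 + 8) / 4 = 22/4 = 5.5
  mean(Z) = (2 + 7 + 4 + 7) / 4 = 20/4 = 5

Step 2 — sample variances and covariances s[i,j] = (1/(n-1)) · Σ_k (x_{k,i} - mean_i) · (x_{k,j} - mean_j), with n-1 = 3:
  s[X,X] = ((3)·(3) + (1)·(1) + (-2)·(-2) + (-2)·(-2)) / 3 = 18/3 = 6
  s[X,Y] = ((3)·(-3.5) + (1)·(-0.5) + (-2)·(1.5) + (-2)·(2.5)) / 3 = -19/3 = -6.3333
  s[X,Z] = ((3)·(-3) + (1)·(2) + (-2)·(-1) + (-2)·(2)) / 3 = -9/3 = -3
  s[Y,Y] = ((-3.5)·(-3.5) + (-0.5)·(-0.5) + (1.5)·(1.5) + (2.5)·(2.5)) / 3 = 21/3 = 7
  s[Y,Z] = ((-3.5)·(-3) + (-0.5)·(2) + (1.5)·(-1) + (2.5)·(2)) / 3 = 13/3 = 4.3333
  s[Z,Z] = ((-3)·(-3) + (2)·(2) + (-1)·(-1) + (2)·(2)) / 3 = 18/3 = 6
  Sample standard deviations s_i = √(s[i,i]):
  s(X) = √(6) = 2.4495
  s(Y) = √(7) = 2.6458
  s(Z) = √(6) = 2.4495

Step 3 — r_{ij} = s_{ij} / (s_i · s_j):
  r[X,X] = 1 (diagonal).
  r[X,Y] = -6.3333 / (2.4495 · 2.6458) = -6.3333 / 6.4807 = -0.9773
  r[X,Z] = -3 / (2.4495 · 2.4495) = -3 / 6 = -0.5
  r[Y,Y] = 1 (diagonal).
  r[Y,Z] = 4.3333 / (2.6458 · 2.4495) = 4.3333 / 6.4807 = 0.6686
  r[Z,Z] = 1 (diagonal).

R is symmetric with unit diagonal. Assembling:

R = [[1, -0.9773, -0.5],
 [-0.9773, 1, 0.6686],
 [-0.5, 0.6686, 1]]


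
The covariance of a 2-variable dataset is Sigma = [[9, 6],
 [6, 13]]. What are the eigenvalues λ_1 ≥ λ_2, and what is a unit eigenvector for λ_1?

Step 1 — characteristic polynomial of 2×2 Sigma:
  det(Sigma - λI) = λ² - trace · λ + det = 0.
  trace = 9 + 13 = 22, det = 9·13 - (6)² = 81.
Step 2 — discriminant:
  Δ = trace² - 4·det = 484 - 324 = 160.
Step 3 — eigenvalues:
  λ = (trace ± √Δ)/2 = (22 ± 12.6491)/2,
  λ_1 = 17.3246,  λ_2 = 4.6754.

Step 4 — unit eigenvector for λ_1: solve (Sigma - λ_1 I)v = 0. First row:
  (9 - 17.3246)·v_x + (6)·v_y = 0, i.e. (-8.3246)·v_x + (6)·v_y = 0,
  so v ∝ (b, λ_1 - a) = (6, 8.3246) = u.
  ||u|| = √((6)² + (8.3246)²) = √(105.2982) ≈ 10.2615,
  v_1 = u/||u|| ≈ (0.5847, 0.8112) (||v_1|| = 1).

λ_1 = 17.3246,  λ_2 = 4.6754;  v_1 ≈ (0.5847, 0.8112)


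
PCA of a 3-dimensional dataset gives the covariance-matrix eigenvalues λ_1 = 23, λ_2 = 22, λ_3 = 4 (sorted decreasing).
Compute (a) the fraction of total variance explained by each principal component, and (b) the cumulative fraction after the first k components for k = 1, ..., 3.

Step 1 — total variance = trace(Sigma) = Σ λ_i = 23 + 22 + 4 = 49.

Step 2 — fraction explained by component i = λ_i / Σ λ:
  PC1: 23/49 = 0.4694
  PC2: 22/49 = 0.449
  PC3: 4/49 = 0.0816

Step 3 — cumulative fraction after k components = (λ_1 + ... + λ_k) / Σ λ:
  k = 1: 23/49 = 0.4694
  k = 2: (23 + 22)/49 = 45/49 = 0.9184
  k = 3: (23 + 22 + 4)/49 = 49/49 = 1

Summary (fraction, with percent):

explained: PC1 0.4694 (46.94%), PC2 0.449 (44.9%), PC3 0.0816 (8.16%);  cumulative: 0.4694, 0.9184, 1


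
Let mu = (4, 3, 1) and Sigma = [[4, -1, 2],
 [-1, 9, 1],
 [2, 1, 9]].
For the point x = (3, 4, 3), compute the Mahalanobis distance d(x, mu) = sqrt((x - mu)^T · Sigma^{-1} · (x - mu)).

Step 1 — centre the observation: (x - mu) = (-1, 1, 2).

Step 2 — invert Sigma (cofactor / det for 3×3, or solve directly):
  Sigma^{-1} = [[0.2952, 0.0406, -0.0701],
 [0.0406, 0.1181, -0.0221],
 [-0.0701, -0.0221, 0.1292]].

Step 3 — form the quadratic (x - mu)^T · Sigma^{-1} · (x - mu):
  Sigma^{-1} · (x - mu) = (-0.3948, 0.0332, 0.3063).
  (x - mu)^T · [Sigma^{-1} · (x - mu)] = (-1)·(-0.3948) + (1)·(0.0332) + (2)·(0.3063) = 1.0406.

Step 4 — take square root: d = √(1.0406) ≈ 1.0201.

d(x, mu) = √(1.0406) ≈ 1.0201


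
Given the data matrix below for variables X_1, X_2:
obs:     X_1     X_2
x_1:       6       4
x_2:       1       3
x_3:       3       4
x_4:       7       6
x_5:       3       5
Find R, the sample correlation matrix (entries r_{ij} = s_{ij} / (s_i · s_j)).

Step 1 — column means:
  mean(X_1) = (6 + 1 + 3 + 7 + 3) / 5 = 20/5 = 4
  mean(X_2) = (4 + 3 + 4 + 6 + 5) / 5 = 22/5 = 4.4

Step 2 — sample variances and covariances s[i,j] = (1/(n-1)) · Σ_k (x_{k,i} - mean_i) · (x_{k,j} - mean_j), with n-1 = 4:
  s[X_1,X_1] = ((2)·(2) + (-3)·(-3) + (-1)·(-1) + (3)·(3) + (-1)·(-1)) / 4 = 24/4 = 6
  s[X_1,X_2] = ((2)·(-0.4) + (-3)·(-1.4) + (-1)·(-0.4) + (3)·(1.6) + (-1)·(0.6)) / 4 = 8/4 = 2
  s[X_2,X_2] = ((-0.4)·(-0.4) + (-1.4)·(-1.4) + (-0.4)·(-0.4) + (1.6)·(1.6) + (0.6)·(0.6)) / 4 = 5.2/4 = 1.3
  Sample standard deviations s_i = √(s[i,i]):
  s(X_1) = √(6) = 2.4495
  s(X_2) = √(1.3) = 1.1402

Step 3 — r_{ij} = s_{ij} / (s_i · s_j):
  r[X_1,X_1] = 1 (diagonal).
  r[X_1,X_2] = 2 / (2.4495 · 1.1402) = 2 / 2.7928 = 0.7161
  r[X_2,X_2] = 1 (diagonal).

R is symmetric with unit diagonal. Assembling:

R = [[1, 0.7161],
 [0.7161, 1]]


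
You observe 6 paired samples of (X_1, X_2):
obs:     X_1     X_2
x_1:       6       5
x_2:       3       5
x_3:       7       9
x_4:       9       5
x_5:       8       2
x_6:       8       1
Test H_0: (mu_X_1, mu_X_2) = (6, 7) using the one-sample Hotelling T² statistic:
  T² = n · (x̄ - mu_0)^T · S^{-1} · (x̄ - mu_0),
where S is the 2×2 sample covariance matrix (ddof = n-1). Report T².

Step 1 — sample mean vector:
  mean(X_1) = (6 + 3 + 7 + 9 + 8 + 8) / 6 = 41/6 = 6.8333
  mean(X_2) = (5 + 5 + 9 + 5 + 2 + 1) / 6 = 27/6 = 4.5
  x̄ = (6.8333, 4.5),  deviation x̄ - mu_0 = (6.8333, 4.5) - (6, 7) = (0.8333, -2.5).

Step 2 — sample covariance matrix, S[i,j] = (1/(n-1)) · Σ_k (x_{k,i} - mean_i) · (x_{k,j} - mean_j), divisor n-1 = 5:
  S[X_1,X_1] = ((-0.8333)·(-0.8333) + (-3.8333)·(-3.8333) + (0.1667)·(0.1667) + (2.1667)·(2.1667) + (1.1667)·(1.1667) + (1.1667)·(1.1667)) / 5 = 22.8333/5 = 4.5667
  S[X_1,X_2] = ((-0.8333)·(0.5) + (-3.8333)·(0.5) + (0.1667)·(4.5) + (2.1667)·(0.5) + (1.1667)·(-2.5) + (1.1667)·(-3.5)) / 5 = -7.5/5 = -1.5
  S[X_2,X_2] = ((0.5)·(0.5) + (0.5)·(0.5) + (4.5)·(4.5) + (0.5)·(0.5) + (-2.5)·(-2.5) + (-3.5)·(-3.5)) / 5 = 39.5/5 = 7.9
  S = [[4.5667, -1.5],
 [-1.5, 7.9]].

Step 3 — invert S. det(S) = 4.5667·7.9 - (-1.5)² = 33.8267.
  S^{-1} = (1/det) · [[d, -b], [-b, a]] = [[0.2335, 0.0443],
 [0.0443, 0.135]].

Step 4 — quadratic form (x̄ - mu_0)^T · S^{-1} · (x̄ - mu_0):
  S^{-1} · (x̄ - mu_0) = (0.0838, -0.3006),
  (x̄ - mu_0)^T · [...] = (0.8333)·(0.0838) + (-2.5)·(-0.3006) = 0.8212.

Step 5 — scale by n: T² = 6 · 0.8212 = 4.9271.

T² ≈ 4.9271


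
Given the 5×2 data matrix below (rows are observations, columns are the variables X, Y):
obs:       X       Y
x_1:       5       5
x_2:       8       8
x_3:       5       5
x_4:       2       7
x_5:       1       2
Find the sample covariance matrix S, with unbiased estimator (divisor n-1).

Step 1 — column means:
  mean(X) = (5 + 8 + 5 + 2 + 1) / 5 = 21/5 = 4.2
  mean(Y) = (5 + 8 + 5 + 7 + 2) / 5 = 27/5 = 5.4

Step 2 — sample covariance S[i,j] = (1/(n-1)) · Σ_k (x_{k,i} - mean_i) · (x_{k,j} - mean_j), with n-1 = 4.
  S[X,X] = ((0.8)·(0.8) + (3.8)·(3.8) + (0.8)·(0.8) + (-2.2)·(-2.2) + (-3.2)·(-3.2)) / 4 = 30.8/4 = 7.7
  S[X,Y] = ((0.8)·(-0.4) + (3.8)·(2.6) + (0.8)·(-0.4) + (-2.2)·(1.6) + (-3.2)·(-3.4)) / 4 = 16.6/4 = 4.15
  S[Y,Y] = ((-0.4)·(-0.4) + (2.6)·(2.6) + (-0.4)·(-0.4) + (1.6)·(1.6) + (-3.4)·(-3.4)) / 4 = 21.2/4 = 5.3

S is symmetric (S[j,i] = S[i,j]). Assembling:

S = [[7.7, 4.15],
 [4.15, 5.3]]


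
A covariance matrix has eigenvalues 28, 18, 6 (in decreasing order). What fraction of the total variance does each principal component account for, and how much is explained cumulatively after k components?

Step 1 — total variance = trace(Sigma) = Σ λ_i = 28 + 18 + 6 = 52.

Step 2 — fraction explained by component i = λ_i / Σ λ:
  PC1: 28/52 = 0.5385
  PC2: 18/52 = 0.3462
  PC3: 6/52 = 0.1154

Step 3 — cumulative fraction after k components = (λ_1 + ... + λ_k) / Σ λ:
  k = 1: 28/52 = 0.5385
  k = 2: (28 + 18)/52 = 46/52 = 0.8846
  k = 3: (28 + 18 + 6)/52 = 52/52 = 1

Summary (fraction, with percent):

explained: PC1 0.5385 (53.85%), PC2 0.3462 (34.62%), PC3 0.1154 (11.54%);  cumulative: 0.5385, 0.8846, 1


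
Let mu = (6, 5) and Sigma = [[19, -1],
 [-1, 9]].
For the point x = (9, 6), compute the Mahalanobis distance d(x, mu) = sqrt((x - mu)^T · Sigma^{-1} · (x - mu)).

Step 1 — centre the observation: (x - mu) = (3, 1).

Step 2 — invert Sigma. det(Sigma) = 19·9 - (-1)² = 170.
  Sigma^{-1} = (1/det) · [[d, -b], [-b, a]] = [[0.0529, 0.0059],
 [0.0059, 0.1118]].

Step 3 — form the quadratic (x - mu)^T · Sigma^{-1} · (x - mu):
  Sigma^{-1} · (x - mu) = (0.1647, 0.1294).
  (x - mu)^T · [Sigma^{-1} · (x - mu)] = (3)·(0.1647) + (1)·(0.1294) = 0.6235.

Step 4 — take square root: d = √(0.6235) ≈ 0.7896.

d(x, mu) = √(0.6235) ≈ 0.7896


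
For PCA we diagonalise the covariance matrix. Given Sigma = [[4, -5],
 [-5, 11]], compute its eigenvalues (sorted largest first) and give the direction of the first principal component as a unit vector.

Step 1 — characteristic polynomial of 2×2 Sigma:
  det(Sigma - λI) = λ² - trace · λ + det = 0.
  trace = 4 + 11 = 15, det = 4·11 - (-5)² = 19.
Step 2 — discriminant:
  Δ = trace² - 4·det = 225 - 76 = 149.
Step 3 — eigenvalues:
  λ = (trace ± √Δ)/2 = (15 ± 12.2066)/2,
  λ_1 = 13.6033,  λ_2 = 1.3967.

Step 4 — unit eigenvector for λ_1: solve (Sigma - λ_1 I)v = 0. First row:
  (4 - 13.6033)·v_x + (-5)·v_y = 0, i.e. (-9.6033)·v_x + (-5)·v_y = 0,
  so v ∝ (b, λ_1 - a) = (-5, 9.6033); multiply by -1 so the first entry is positive: u = (5, -9.6033).
  ||u|| = √((5)² + (-9.6033)²) = √(117.2229) ≈ 10.827,
  v_1 = u/||u|| ≈ (0.4618, -0.887) (||v_1|| = 1).

λ_1 = 13.6033,  λ_2 = 1.3967;  v_1 ≈ (0.4618, -0.887)


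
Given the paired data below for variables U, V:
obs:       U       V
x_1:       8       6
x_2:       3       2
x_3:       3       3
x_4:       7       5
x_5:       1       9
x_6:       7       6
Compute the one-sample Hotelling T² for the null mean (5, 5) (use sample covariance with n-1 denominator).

Step 1 — sample mean vector:
  mean(U) = (8 + 3 + 3 + 7 + 1 + 7) / 6 = 29/6 = 4.8333
  mean(V) = (6 + 2 + 3 + 5 + 9 + 6) / 6 = 31/6 = 5.1667
  x̄ = (4.8333, 5.1667),  deviation x̄ - mu_0 = (4.8333, 5.1667) - (5, 5) = (-0.1667, 0.1667).

Step 2 — sample covariance matrix, S[i,j] = (1/(n-1)) · Σ_k (x_{k,i} - mean_i) · (x_{k,j} - mean_j), divisor n-1 = 5:
  S[U,U] = ((3.1667)·(3.1667) + (-1.8333)·(-1.8333) + (-1.8333)·(-1.8333) + (2.1667)·(2.1667) + (-3.8333)·(-3.8333) + (2.1667)·(2.1667)) / 5 = 40.8333/5 = 8.1667
  S[U,V] = ((3.1667)·(0.8333) + (-1.8333)·(-3.1667) + (-1.8333)·(-2.1667) + (2.1667)·(-0.1667) + (-3.8333)·(3.8333) + (2.1667)·(0.8333)) / 5 = -0.8333/5 = -0.1667
  S[V,V] = ((0.8333)·(0.8333) + (-3.1667)·(-3.1667) + (-2.1667)·(-2.1667) + (-0.1667)·(-0.1667) + (3.8333)·(3.8333) + (0.8333)·(0.8333)) / 5 = 30.8333/5 = 6.1667
  S = [[8.1667, -0.1667],
 [-0.1667, 6.1667]].

Step 3 — invert S. det(S) = 8.1667·6.1667 - (-0.1667)² = 50.3333.
  S^{-1} = (1/det) · [[d, -b], [-b, a]] = [[0.1225, 0.0033],
 [0.0033, 0.1623]].

Step 4 — quadratic form (x̄ - mu_0)^T · S^{-1} · (x̄ - mu_0):
  S^{-1} · (x̄ - mu_0) = (-0.0199, 0.0265),
  (x̄ - mu_0)^T · [...] = (-0.1667)·(-0.0199) + (0.1667)·(0.0265) = 0.0077.

Step 5 — scale by n: T² = 6 · 0.0077 = 0.0464.

T² ≈ 0.0464


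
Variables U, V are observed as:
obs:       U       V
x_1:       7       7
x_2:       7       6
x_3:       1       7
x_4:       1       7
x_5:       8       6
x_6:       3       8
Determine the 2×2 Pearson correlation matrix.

Step 1 — column means:
  mean(U) = (7 + 7 + 1 + 1 + 8 + 3) / 6 = 27/6 = 4.5
  mean(V) = (7 + 6 + 7 + 7 + 6 + 8) / 6 = 41/6 = 6.8333

Step 2 — sample variances and covariances s[i,j] = (1/(n-1)) · Σ_k (x_{k,i} - mean_i) · (x_{k,j} - mean_j), with n-1 = 5:
  s[U,U] = ((2.5)·(2.5) + (2.5)·(2.5) + (-3.5)·(-3.5) + (-3.5)·(-3.5) + (3.5)·(3.5) + (-1.5)·(-1.5)) / 5 = 51.5/5 = 10.3
  s[U,V] = ((2.5)·(0.1667) + (2.5)·(-0.8333) + (-3.5)·(0.1667) + (-3.5)·(0.1667) + (3.5)·(-0.8333) + (-1.5)·(1.1667)) / 5 = -7.5/5 = -1.5
  s[V,V] = ((0.1667)·(0.1667) + (-0.8333)·(-0.8333) + (0.1667)·(0.1667) + (0.1667)·(0.1667) + (-0.8333)·(-0.8333) + (1.1667)·(1.1667)) / 5 = 2.8333/5 = 0.5667
  Sample standard deviations s_i = √(s[i,i]):
  s(U) = √(10.3) = 3.2094
  s(V) = √(0.5667) = 0.7528

Step 3 — r_{ij} = s_{ij} / (s_i · s_j):
  r[U,U] = 1 (diagonal).
  r[U,V] = -1.5 / (3.2094 · 0.7528) = -1.5 / 2.4159 = -0.6209
  r[V,V] = 1 (diagonal).

R is symmetric with unit diagonal. Assembling:

R = [[1, -0.6209],
 [-0.6209, 1]]


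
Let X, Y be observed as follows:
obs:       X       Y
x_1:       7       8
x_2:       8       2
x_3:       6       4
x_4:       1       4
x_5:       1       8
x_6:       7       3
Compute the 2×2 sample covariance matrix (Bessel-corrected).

Step 1 — column means:
  mean(X) = (7 + 8 + 6 + 1 + 1 + 7) / 6 = 30/6 = 5
  mean(Y) = (8 + 2 + 4 + 4 + 8 + 3) / 6 = 29/6 = 4.8333

Step 2 — sample covariance S[i,j] = (1/(n-1)) · Σ_k (x_{k,i} - mean_i) · (x_{k,j} - mean_j), with n-1 = 5.
  S[X,X] = ((2)·(2) + (3)·(3) + (1)·(1) + (-4)·(-4) + (-4)·(-4) + (2)·(2)) / 5 = 50/5 = 10
  S[X,Y] = ((2)·(3.1667) + (3)·(-2.8333) + (1)·(-0.8333) + (-4)·(-0.8333) + (-4)·(3.1667) + (2)·(-1.8333)) / 5 = -16/5 = -3.2
  S[Y,Y] = ((3.1667)·(3.1667) + (-2.8333)·(-2.8333) + (-0.8333)·(-0.8333) + (-0.8333)·(-0.8333) + (3.1667)·(3.1667) + (-1.8333)·(-1.8333)) / 5 = 32.8333/5 = 6.5667

S is symmetric (S[j,i] = S[i,j]). Assembling:

S = [[10, -3.2],
 [-3.2, 6.5667]]


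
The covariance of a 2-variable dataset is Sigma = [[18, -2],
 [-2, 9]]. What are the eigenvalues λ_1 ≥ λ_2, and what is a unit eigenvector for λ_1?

Step 1 — characteristic polynomial of 2×2 Sigma:
  det(Sigma - λI) = λ² - trace · λ + det = 0.
  trace = 18 + 9 = 27, det = 18·9 - (-2)² = 158.
Step 2 — discriminant:
  Δ = trace² - 4·det = 729 - 632 = 97.
Step 3 — eigenvalues:
  λ = (trace ± √Δ)/2 = (27 ± 9.8489)/2,
  λ_1 = 18.4244,  λ_2 = 8.5756.

Step 4 — unit eigenvector for λ_1: solve (Sigma - λ_1 I)v = 0. First row:
  (18 - 18.4244)·v_x + (-2)·v_y = 0, i.e. (-0.4244)·v_x + (-2)·v_y = 0,
  so v ∝ (b, λ_1 - a) = (-2, 0.4244); multiply by -1 so the first entry is positive: u = (2, -0.4244).
  ||u|| = √((2)² + (-0.4244)²) = √(4.1801) ≈ 2.0445,
  v_1 = u/||u|| ≈ (0.9782, -0.2076) (||v_1|| = 1).

λ_1 = 18.4244,  λ_2 = 8.5756;  v_1 ≈ (0.9782, -0.2076)


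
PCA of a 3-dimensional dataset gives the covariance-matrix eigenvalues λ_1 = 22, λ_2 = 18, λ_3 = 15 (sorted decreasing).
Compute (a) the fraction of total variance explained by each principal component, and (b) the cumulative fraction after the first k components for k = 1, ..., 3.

Step 1 — total variance = trace(Sigma) = Σ λ_i = 22 + 18 + 15 = 55.

Step 2 — fraction explained by component i = λ_i / Σ λ:
  PC1: 22/55 = 0.4
  PC2: 18/55 = 0.3273
  PC3: 15/55 = 0.2727

Step 3 — cumulative fraction after k components = (λ_1 + ... + λ_k) / Σ λ:
  k = 1: 22/55 = 0.4
  k = 2: (22 + 18)/55 = 40/55 = 0.7273
  k = 3: (22 + 18 + 15)/55 = 55/55 = 1

Summary (fraction, with percent):

explained: PC1 0.4 (40%), PC2 0.3273 (32.73%), PC3 0.2727 (27.27%);  cumulative: 0.4, 0.7273, 1


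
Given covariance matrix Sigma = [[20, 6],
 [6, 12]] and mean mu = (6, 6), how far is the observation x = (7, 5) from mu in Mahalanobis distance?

Step 1 — centre the observation: (x - mu) = (1, -1).

Step 2 — invert Sigma. det(Sigma) = 20·12 - (6)² = 204.
  Sigma^{-1} = (1/det) · [[d, -b], [-b, a]] = [[0.0588, -0.0294],
 [-0.0294, 0.098]].

Step 3 — form the quadratic (x - mu)^T · Sigma^{-1} · (x - mu):
  Sigma^{-1} · (x - mu) = (0.0882, -0.1275).
  (x - mu)^T · [Sigma^{-1} · (x - mu)] = (1)·(0.0882) + (-1)·(-0.1275) = 0.2157.

Step 4 — take square root: d = √(0.2157) ≈ 0.4644.

d(x, mu) = √(0.2157) ≈ 0.4644


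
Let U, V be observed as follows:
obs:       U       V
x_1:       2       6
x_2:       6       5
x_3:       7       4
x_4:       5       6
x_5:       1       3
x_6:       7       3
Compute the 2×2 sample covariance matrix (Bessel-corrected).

Step 1 — column means:
  mean(U) = (2 + 6 + 7 + 5 + 1 + 7) / 6 = 28/6 = 4.6667
  mean(V) = (6 + 5 + 4 + 6 + 3 + 3) / 6 = 27/6 = 4.5

Step 2 — sample covariance S[i,j] = (1/(n-1)) · Σ_k (x_{k,i} - mean_i) · (x_{k,j} - mean_j), with n-1 = 5.
  S[U,U] = ((-2.6667)·(-2.6667) + (1.3333)·(1.3333) + (2.3333)·(2.3333) + (0.3333)·(0.3333) + (-3.6667)·(-3.6667) + (2.3333)·(2.3333)) / 5 = 33.3333/5 = 6.6667
  S[U,V] = ((-2.6667)·(1.5) + (1.3333)·(0.5) + (2.3333)·(-0.5) + (0.3333)·(1.5) + (-3.6667)·(-1.5) + (2.3333)·(-1.5)) / 5 = -2/5 = -0.4
  S[V,V] = ((1.5)·(1.5) + (0.5)·(0.5) + (-0.5)·(-0.5) + (1.5)·(1.5) + (-1.5)·(-1.5) + (-1.5)·(-1.5)) / 5 = 9.5/5 = 1.9

S is symmetric (S[j,i] = S[i,j]). Assembling:

S = [[6.6667, -0.4],
 [-0.4, 1.9]]


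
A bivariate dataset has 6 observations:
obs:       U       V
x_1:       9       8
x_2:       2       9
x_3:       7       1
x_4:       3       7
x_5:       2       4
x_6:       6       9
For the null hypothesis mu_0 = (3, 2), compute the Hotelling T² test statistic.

Step 1 — sample mean vector:
  mean(U) = (9 + 2 + 7 + 3 + 2 + 6) / 6 = 29/6 = 4.8333
  mean(V) = (8 + 9 + 1 + 7 + 4 + 9) / 6 = 38/6 = 6.3333
  x̄ = (4.8333, 6.3333),  deviation x̄ - mu_0 = (4.8333, 6.3333) - (3, 2) = (1.8333, 4.3333).

Step 2 — sample covariance matrix, S[i,j] = (1/(n-1)) · Σ_k (x_{k,i} - mean_i) · (x_{k,j} - mean_j), divisor n-1 = 5:
  S[U,U] = ((4.1667)·(4.1667) + (-2.8333)·(-2.8333) + (2.1667)·(2.1667) + (-1.8333)·(-1.8333) + (-2.8333)·(-2.8333) + (1.1667)·(1.1667)) / 5 = 42.8333/5 = 8.5667
  S[U,V] = ((4.1667)·(1.6667) + (-2.8333)·(2.6667) + (2.1667)·(-5.3333) + (-1.8333)·(0.6667) + (-2.8333)·(-2.3333) + (1.1667)·(2.6667)) / 5 = -3.6667/5 = -0.7333
  S[V,V] = ((1.6667)·(1.6667) + (2.6667)·(2.6667) + (-5.3333)·(-5.3333) + (0.6667)·(0.6667) + (-2.3333)·(-2.3333) + (2.6667)·(2.6667)) / 5 = 51.3333/5 = 10.2667
  S = [[8.5667, -0.7333],
 [-0.7333, 10.2667]].

Step 3 — invert S. det(S) = 8.5667·10.2667 - (-0.7333)² = 87.4133.
  S^{-1} = (1/det) · [[d, -b], [-b, a]] = [[0.1174, 0.0084],
 [0.0084, 0.098]].

Step 4 — quadratic form (x̄ - mu_0)^T · S^{-1} · (x̄ - mu_0):
  S^{-1} · (x̄ - mu_0) = (0.2517, 0.4401),
  (x̄ - mu_0)^T · [...] = (1.8333)·(0.2517) + (4.3333)·(0.4401) = 2.3683.

Step 5 — scale by n: T² = 6 · 2.3683 = 14.2099.

T² ≈ 14.2099


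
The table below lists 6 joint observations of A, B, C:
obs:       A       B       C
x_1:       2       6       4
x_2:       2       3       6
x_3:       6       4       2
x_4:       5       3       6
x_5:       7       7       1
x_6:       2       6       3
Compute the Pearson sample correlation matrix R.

Step 1 — column means:
  mean(A) = (2 + 2 + 6 + 5 + 7 + 2) / 6 = 24/6 = 4
  mean(B) = (6 + 3 + 4 + 3 + 7 + 6) / 6 = 29/6 = 4.8333
  mean(C) = (4 + 6 + 2 + 6 + 1 + 3) / 6 = 22/6 = 3.6667

Step 2 — sample variances and covariances s[i,j] = (1/(n-1)) · Σ_k (x_{k,i} - mean_i) · (x_{k,j} - mean_j), with n-1 = 5:
  s[A,A] = ((-2)·(-2) + (-2)·(-2) + (2)·(2) + (1)·(1) + (3)·(3) + (-2)·(-2)) / 5 = 26/5 = 5.2
  s[A,B] = ((-2)·(1.1667) + (-2)·(-1.8333) + (2)·(-0.8333) + (1)·(-1.8333) + (3)·(2.1667) + (-2)·(1.1667)) / 5 = 2/5 = 0.4
  s[A,C] = ((-2)·(0.3333) + (-2)·(2.3333) + (2)·(-1.6667) + (1)·(2.3333) + (3)·(-2.6667) + (-2)·(-0.6667)) / 5 = -13/5 = -2.6
  s[B,B] = ((1.1667)·(1.1667) + (-1.8333)·(-1.8333) + (-0.8333)·(-0.8333) + (-1.8333)·(-1.8333) + (2.1667)·(2.1667) + (1.1667)·(1.1667)) / 5 = 14.8333/5 = 2.9667
  s[B,C] = ((1.1667)·(0.3333) + (-1.8333)·(2.3333) + (-0.8333)·(-1.6667) + (-1.8333)·(2.3333) + (2.1667)·(-2.6667) + (1.1667)·(-0.6667)) / 5 = -13.3333/5 = -2.6667
  s[C,C] = ((0.3333)·(0.3333) + (2.3333)·(2.3333) + (-1.6667)·(-1.6667) + (2.3333)·(2.3333) + (-2.6667)·(-2.6667) + (-0.6667)·(-0.6667)) / 5 = 21.3333/5 = 4.2667
  Sample standard deviations s_i = √(s[i,i]):
  s(A) = √(5.2) = 2.2804
  s(B) = √(2.9667) = 1.7224
  s(C) = √(4.2667) = 2.0656

Step 3 — r_{ij} = s_{ij} / (s_i · s_j):
  r[A,A] = 1 (diagonal).
  r[A,B] = 0.4 / (2.2804 · 1.7224) = 0.4 / 3.9277 = 0.1018
  r[A,C] = -2.6 / (2.2804 · 2.0656) = -2.6 / 4.7103 = -0.552
  r[B,B] = 1 (diagonal).
  r[B,C] = -2.6667 / (1.7224 · 2.0656) = -2.6667 / 3.5578 = -0.7495
  r[C,C] = 1 (diagonal).

R is symmetric with unit diagonal. Assembling:

R = [[1, 0.1018, -0.552],
 [0.1018, 1, -0.7495],
 [-0.552, -0.7495, 1]]


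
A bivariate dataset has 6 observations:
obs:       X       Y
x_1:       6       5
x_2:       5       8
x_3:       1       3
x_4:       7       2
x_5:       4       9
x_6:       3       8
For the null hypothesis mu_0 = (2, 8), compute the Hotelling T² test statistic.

Step 1 — sample mean vector:
  mean(X) = (6 + 5 + 1 + 7 + 4 + 3) / 6 = 26/6 = 4.3333
  mean(Y) = (5 + 8 + 3 + 2 + 9 + 8) / 6 = 35/6 = 5.8333
  x̄ = (4.3333, 5.8333),  deviation x̄ - mu_0 = (4.3333, 5.8333) - (2, 8) = (2.3333, -2.1667).

Step 2 — sample covariance matrix, S[i,j] = (1/(n-1)) · Σ_k (x_{k,i} - mean_i) · (x_{k,j} - mean_j), divisor n-1 = 5:
  S[X,X] = ((1.6667)·(1.6667) + (0.6667)·(0.6667) + (-3.3333)·(-3.3333) + (2.6667)·(2.6667) + (-0.3333)·(-0.3333) + (-1.3333)·(-1.3333)) / 5 = 23.3333/5 = 4.6667
  S[X,Y] = ((1.6667)·(-0.8333) + (0.6667)·(2.1667) + (-3.3333)·(-2.8333) + (2.6667)·(-3.8333) + (-0.3333)·(3.1667) + (-1.3333)·(2.1667)) / 5 = -4.6667/5 = -0.9333
  S[Y,Y] = ((-0.8333)·(-0.8333) + (2.1667)·(2.1667) + (-2.8333)·(-2.8333) + (-3.8333)·(-3.8333) + (3.1667)·(3.1667) + (2.1667)·(2.1667)) / 5 = 42.8333/5 = 8.5667
  S = [[4.6667, -0.9333],
 [-0.9333, 8.5667]].

Step 3 — invert S. det(S) = 4.6667·8.5667 - (-0.9333)² = 39.1067.
  S^{-1} = (1/det) · [[d, -b], [-b, a]] = [[0.2191, 0.0239],
 [0.0239, 0.1193]].

Step 4 — quadratic form (x̄ - mu_0)^T · S^{-1} · (x̄ - mu_0):
  S^{-1} · (x̄ - mu_0) = (0.4594, -0.2029),
  (x̄ - mu_0)^T · [...] = (2.3333)·(0.4594) + (-2.1667)·(-0.2029) = 1.5115.

Step 5 — scale by n: T² = 6 · 1.5115 = 9.0692.

T² ≈ 9.0692


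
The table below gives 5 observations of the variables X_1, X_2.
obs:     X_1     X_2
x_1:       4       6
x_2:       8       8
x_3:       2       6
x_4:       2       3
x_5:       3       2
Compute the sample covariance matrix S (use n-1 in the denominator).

Step 1 — column means:
  mean(X_1) = (4 + 8 + 2 + 2 + 3) / 5 = 19/5 = 3.8
  mean(X_2) = (6 + 8 + 6 + 3 + 2) / 5 = 25/5 = 5

Step 2 — sample covariance S[i,j] = (1/(n-1)) · Σ_k (x_{k,i} - mean_i) · (x_{k,j} - mean_j), with n-1 = 4.
  S[X_1,X_1] = ((0.2)·(0.2) + (4.2)·(4.2) + (-1.8)·(-1.8) + (-1.8)·(-1.8) + (-0.8)·(-0.8)) / 4 = 24.8/4 = 6.2
  S[X_1,X_2] = ((0.2)·(1) + (4.2)·(3) + (-1.8)·(1) + (-1.8)·(-2) + (-0.8)·(-3)) / 4 = 17/4 = 4.25
  S[X_2,X_2] = ((1)·(1) + (3)·(3) + (1)·(1) + (-2)·(-2) + (-3)·(-3)) / 4 = 24/4 = 6

S is symmetric (S[j,i] = S[i,j]). Assembling:

S = [[6.2, 4.25],
 [4.25, 6]]


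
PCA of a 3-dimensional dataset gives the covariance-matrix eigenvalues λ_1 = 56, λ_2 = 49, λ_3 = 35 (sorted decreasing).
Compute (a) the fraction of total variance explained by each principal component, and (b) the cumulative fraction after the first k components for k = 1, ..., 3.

Step 1 — total variance = trace(Sigma) = Σ λ_i = 56 + 49 + 35 = 140.

Step 2 — fraction explained by component i = λ_i / Σ λ:
  PC1: 56/140 = 0.4
  PC2: 49/140 = 0.35
  PC3: 35/140 = 0.25

Step 3 — cumulative fraction after k components = (λ_1 + ... + λ_k) / Σ λ:
  k = 1: 56/140 = 0.4
  k = 2: (56 + 49)/140 = 105/140 = 0.75
  k = 3: (56 + 49 + 35)/140 = 140/140 = 1

Summary (fraction, with percent):

explained: PC1 0.4 (40%), PC2 0.35 (35%), PC3 0.25 (25%);  cumulative: 0.4, 0.75, 1


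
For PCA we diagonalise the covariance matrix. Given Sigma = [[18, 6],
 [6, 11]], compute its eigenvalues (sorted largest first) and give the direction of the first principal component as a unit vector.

Step 1 — characteristic polynomial of 2×2 Sigma:
  det(Sigma - λI) = λ² - trace · λ + det = 0.
  trace = 18 + 11 = 29, det = 18·11 - (6)² = 162.
Step 2 — discriminant:
  Δ = trace² - 4·det = 841 - 648 = 193.
Step 3 — eigenvalues:
  λ = (trace ± √Δ)/2 = (29 ± 13.8924)/2,
  λ_1 = 21.4462,  λ_2 = 7.5538.

Step 4 — unit eigenvector for λ_1: solve (Sigma - λ_1 I)v = 0. First row:
  (18 - 21.4462)·v_x + (6)·v_y = 0, i.e. (-3.4462)·v_x + (6)·v_y = 0,
  so v ∝ (b, λ_1 - a) = (6, 3.4462) = u.
  ||u|| = √((6)² + (3.4462)²) = √(47.8764) ≈ 6.9193,
  v_1 = u/||u|| ≈ (0.8671, 0.4981) (||v_1|| = 1).

λ_1 = 21.4462,  λ_2 = 7.5538;  v_1 ≈ (0.8671, 0.4981)


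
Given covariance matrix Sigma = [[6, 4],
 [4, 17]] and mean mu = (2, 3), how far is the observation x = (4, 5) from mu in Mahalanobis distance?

Step 1 — centre the observation: (x - mu) = (2, 2).

Step 2 — invert Sigma. det(Sigma) = 6·17 - (4)² = 86.
  Sigma^{-1} = (1/det) · [[d, -b], [-b, a]] = [[0.1977, -0.0465],
 [-0.0465, 0.0698]].

Step 3 — form the quadratic (x - mu)^T · Sigma^{-1} · (x - mu):
  Sigma^{-1} · (x - mu) = (0.3023, 0.0465).
  (x - mu)^T · [Sigma^{-1} · (x - mu)] = (2)·(0.3023) + (2)·(0.0465) = 0.6977.

Step 4 — take square root: d = √(0.6977) ≈ 0.8353.

d(x, mu) = √(0.6977) ≈ 0.8353


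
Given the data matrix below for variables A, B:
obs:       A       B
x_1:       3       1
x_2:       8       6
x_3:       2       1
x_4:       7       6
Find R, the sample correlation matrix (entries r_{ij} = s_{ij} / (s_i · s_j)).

Step 1 — column means:
  mean(A) = (3 + 8 + 2 + 7) / 4 = 20/4 = 5
  mean(B) = (1 + 6 + 1 + 6) / 4 = 14/4 = 3.5

Step 2 — sample variances and covariances s[i,j] = (1/(n-1)) · Σ_k (x_{k,i} - mean_i) · (x_{k,j} - mean_j), with n-1 = 3:
  s[A,A] = ((-2)·(-2) + (3)·(3) + (-3)·(-3) + (2)·(2)) / 3 = 26/3 = 8.6667
  s[A,B] = ((-2)·(-2.5) + (3)·(2.5) + (-3)·(-2.5) + (2)·(2.5)) / 3 = 25/3 = 8.3333
  s[B,B] = ((-2.5)·(-2.5) + (2.5)·(2.5) + (-2.5)·(-2.5) + (2.5)·(2.5)) / 3 = 25/3 = 8.3333
  Sample standard deviations s_i = √(s[i,i]):
  s(A) = √(8.6667) = 2.9439
  s(B) = √(8.3333) = 2.8868

Step 3 — r_{ij} = s_{ij} / (s_i · s_j):
  r[A,A] = 1 (diagonal).
  r[A,B] = 8.3333 / (2.9439 · 2.8868) = 8.3333 / 8.4984 = 0.9806
  r[B,B] = 1 (diagonal).

R is symmetric with unit diagonal. Assembling:

R = [[1, 0.9806],
 [0.9806, 1]]


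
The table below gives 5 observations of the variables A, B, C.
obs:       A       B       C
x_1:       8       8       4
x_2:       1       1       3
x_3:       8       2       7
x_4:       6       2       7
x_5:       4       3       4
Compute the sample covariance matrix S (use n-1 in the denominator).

Step 1 — column means:
  mean(A) = (8 + 1 + 8 + 6 + 4) / 5 = 27/5 = 5.4
  mean(B) = (8 + 1 + 2 + 2 + 3) / 5 = 16/5 = 3.2
  mean(C) = (4 + 3 + 7 + 7 + 4) / 5 = 25/5 = 5

Step 2 — sample covariance S[i,j] = (1/(n-1)) · Σ_k (x_{k,i} - mean_i) · (x_{k,j} - mean_j), with n-1 = 4.
  S[A,A] = ((2.6)·(2.6) + (-4.4)·(-4.4) + (2.6)·(2.6) + (0.6)·(0.6) + (-1.4)·(-1.4)) / 4 = 35.2/4 = 8.8
  S[A,B] = ((2.6)·(4.8) + (-4.4)·(-2.2) + (2.6)·(-1.2) + (0.6)·(-1.2) + (-1.4)·(-0.2)) / 4 = 18.6/4 = 4.65
  S[A,C] = ((2.6)·(-1) + (-4.4)·(-2) + (2.6)·(2) + (0.6)·(2) + (-1.4)·(-1)) / 4 = 14/4 = 3.5
  S[B,B] = ((4.8)·(4.8) + (-2.2)·(-2.2) + (-1.2)·(-1.2) + (-1.2)·(-1.2) + (-0.2)·(-0.2)) / 4 = 30.8/4 = 7.7
  S[B,C] = ((4.8)·(-1) + (-2.2)·(-2) + (-1.2)·(2) + (-1.2)·(2) + (-0.2)·(-1)) / 4 = -5/4 = -1.25
  S[C,C] = ((-1)·(-1) + (-2)·(-2) + (2)·(2) + (2)·(2) + (-1)·(-1)) / 4 = 14/4 = 3.5

S is symmetric (S[j,i] = S[i,j]). Assembling:

S = [[8.8, 4.65, 3.5],
 [4.65, 7.7, -1.25],
 [3.5, -1.25, 3.5]]


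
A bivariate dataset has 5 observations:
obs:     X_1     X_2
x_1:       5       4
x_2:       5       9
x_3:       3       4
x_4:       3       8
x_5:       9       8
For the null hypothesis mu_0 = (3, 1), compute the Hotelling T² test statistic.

Step 1 — sample mean vector:
  mean(X_1) = (5 + 5 + 3 + 3 + 9) / 5 = 25/5 = 5
  mean(X_2) = (4 + 9 + 4 + 8 + 8) / 5 = 33/5 = 6.6
  x̄ = (5, 6.6),  deviation x̄ - mu_0 = (5, 6.6) - (3, 1) = (2, 5.6).

Step 2 — sample covariance matrix, S[i,j] = (1/(n-1)) · Σ_k (x_{k,i} - mean_i) · (x_{k,j} - mean_j), divisor n-1 = 4:
  S[X_1,X_1] = ((0)·(0) + (0)·(0) + (-2)·(-2) + (-2)·(-2) + (4)·(4)) / 4 = 24/4 = 6
  S[X_1,X_2] = ((0)·(-2.6) + (0)·(2.4) + (-2)·(-2.6) + (-2)·(1.4) + (4)·(1.4)) / 4 = 8/4 = 2
  S[X_2,X_2] = ((-2.6)·(-2.6) + (2.4)·(2.4) + (-2.6)·(-2.6) + (1.4)·(1.4) + (1.4)·(1.4)) / 4 = 23.2/4 = 5.8
  S = [[6, 2],
 [2, 5.8]].

Step 3 — invert S. det(S) = 6·5.8 - (2)² = 30.8.
  S^{-1} = (1/det) · [[d, -b], [-b, a]] = [[0.1883, -0.0649],
 [-0.0649, 0.1948]].

Step 4 — quadratic form (x̄ - mu_0)^T · S^{-1} · (x̄ - mu_0):
  S^{-1} · (x̄ - mu_0) = (0.013, 0.961),
  (x̄ - mu_0)^T · [...] = (2)·(0.013) + (5.6)·(0.961) = 5.4078.

Step 5 — scale by n: T² = 5 · 5.4078 = 27.039.

T² ≈ 27.039


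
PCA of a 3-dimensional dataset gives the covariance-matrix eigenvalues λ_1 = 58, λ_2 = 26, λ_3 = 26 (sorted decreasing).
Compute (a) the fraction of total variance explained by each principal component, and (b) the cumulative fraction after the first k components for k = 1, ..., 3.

Step 1 — total variance = trace(Sigma) = Σ λ_i = 58 + 26 + 26 = 110.

Step 2 — fraction explained by component i = λ_i / Σ λ:
  PC1: 58/110 = 0.5273
  PC2: 26/110 = 0.2364
  PC3: 26/110 = 0.2364

Step 3 — cumulative fraction after k components = (λ_1 + ... + λ_k) / Σ λ:
  k = 1: 58/110 = 0.5273
  k = 2: (58 + 26)/110 = 84/110 = 0.7636
  k = 3: (58 + 26 + 26)/110 = 110/110 = 1

Summary (fraction, with percent):

explained: PC1 0.5273 (52.73%), PC2 0.2364 (23.64%), PC3 0.2364 (23.64%);  cumulative: 0.5273, 0.7636, 1


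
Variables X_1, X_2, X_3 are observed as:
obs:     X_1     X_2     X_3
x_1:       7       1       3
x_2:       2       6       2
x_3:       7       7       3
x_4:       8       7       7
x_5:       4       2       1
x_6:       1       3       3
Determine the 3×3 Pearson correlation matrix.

Step 1 — column means:
  mean(X_1) = (7 + 2 + 7 + 8 + 4 + 1) / 6 = 29/6 = 4.8333
  mean(X_2) = (1 + 6 + 7 + 7 + 2 + 3) / 6 = 26/6 = 4.3333
  mean(X_3) = (3 + 2 + 3 + 7 + 1 + 3) / 6 = 19/6 = 3.1667

Step 2 — sample variances and covariances s[i,j] = (1/(n-1)) · Σ_k (x_{k,i} - mean_i) · (x_{k,j} - mean_j), with n-1 = 5:
  s[X_1,X_1] = ((2.1667)·(2.1667) + (-2.8333)·(-2.8333) + (2.1667)·(2.1667) + (3.1667)·(3.1667) + (-0.8333)·(-0.8333) + (-3.8333)·(-3.8333)) / 5 = 42.8333/5 = 8.5667
  s[X_1,X_2] = ((2.1667)·(-3.3333) + (-2.8333)·(1.6667) + (2.1667)·(2.6667) + (3.1667)·(2.6667) + (-0.8333)·(-2.3333) + (-3.8333)·(-1.3333)) / 5 = 9.3333/5 = 1.8667
  s[X_1,X_3] = ((2.1667)·(-0.1667) + (-2.8333)·(-1.1667) + (2.1667)·(-0.1667) + (3.1667)·(3.8333) + (-0.8333)·(-2.1667) + (-3.8333)·(-0.1667)) / 5 = 17.1667/5 = 3.4333
  s[X_2,X_2] = ((-3.3333)·(-3.3333) + (1.6667)·(1.6667) + (2.6667)·(2.6667) + (2.6667)·(2.6667) + (-2.3333)·(-2.3333) + (-1.3333)·(-1.3333)) / 5 = 35.3333/5 = 7.0667
  s[X_2,X_3] = ((-3.3333)·(-0.1667) + (1.6667)·(-1.1667) + (2.6667)·(-0.1667) + (2.6667)·(3.8333) + (-2.3333)·(-2.1667) + (-1.3333)·(-0.1667)) / 5 = 13.6667/5 = 2.7333
  s[X_3,X_3] = ((-0.1667)·(-0.1667) + (-1.1667)·(-1.1667) + (-0.1667)·(-0.1667) + (3.8333)·(3.8333) + (-2.1667)·(-2.1667) + (-0.1667)·(-0.1667)) / 5 = 20.8333/5 = 4.1667
  Sample standard deviations s_i = √(s[i,i]):
  s(X_1) = √(8.5667) = 2.9269
  s(X_2) = √(7.0667) = 2.6583
  s(X_3) = √(4.1667) = 2.0412

Step 3 — r_{ij} = s_{ij} / (s_i · s_j):
  r[X_1,X_1] = 1 (diagonal).
  r[X_1,X_2] = 1.8667 / (2.9269 · 2.6583) = 1.8667 / 7.7806 = 0.2399
  r[X_1,X_3] = 3.4333 / (2.9269 · 2.0412) = 3.4333 / 5.9745 = 0.5747
  r[X_2,X_2] = 1 (diagonal).
  r[X_2,X_3] = 2.7333 / (2.6583 · 2.0412) = 2.7333 / 5.4263 = 0.5037
  r[X_3,X_3] = 1 (diagonal).

R is symmetric with unit diagonal. Assembling:

R = [[1, 0.2399, 0.5747],
 [0.2399, 1, 0.5037],
 [0.5747, 0.5037, 1]]


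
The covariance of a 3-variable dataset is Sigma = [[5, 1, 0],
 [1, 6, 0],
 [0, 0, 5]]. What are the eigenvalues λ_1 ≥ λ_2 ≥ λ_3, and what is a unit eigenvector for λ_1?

Step 1 — characteristic polynomial p(λ) = det(λI - Sigma) = λ³ - tr·λ² + c_1·λ - det, where tr = trace, c_1 = sum of the principal 2×2 minors, det = det(Sigma):
  tr = 5 + 6 + 5 = 16,
  c_1 = (5·6 - (1)²) + (5·5 - (0)²) + (6·5 - (0)²) = 29 + 25 + 30 = 84,
  det = 5·(6·5 - (0)²) - (1)·((1)·5 - (0)·(0)) + (0)·((1)·(0) - 6·(0)) = 5·(30) - (1)·(5) + (0)·(0) = 145.
  So p(λ) = λ³ - 16λ² + 84λ - 145.
Step 2 — look for an integer root (rational root theorem: any rational root is an integer divisor of 145). Testing λ = 5:
  p(5) = 125 - 400 + 420 - 145 = 0  ✓
  Dividing out (λ - 5): p(λ) = (λ - 5)(λ² - 11λ + 29).
Step 3 — remaining eigenvalues from the quadratic λ² - 11λ + 29 = 0:
  Δ = 11² - 4·29 = 121 - 116 = 5,  λ = (11 ± √5)/2 = (11 ± 2.2361)/2 ≈ 6.618 or 4.382.
  Sorted: λ_1 = 6.618,  λ_2 = 5,  λ_3 = 4.382  (check: sum = 16 = tr ✓).

Step 4 — unit eigenvector for λ_1 ≈ 6.618: v spans the null space of (Sigma - λ_1 I), whose rows are
  r_1 = (-1.618, 1, 0),  r_2 = (1, -0.618, 0),  r_3 = (0, 0, -1.618).
  v is orthogonal to every row, so take v ∝ r_1 × r_3 = ((1)·(-1.618) - (0)·(0), (0)·(0) - (-1.618)·(-1.618), (-1.618)·(0) - (1)·(0)) ≈ (-1.618, -2.618, 0).
  Rescale (multiply by -1 so the first nonzero entry is positive): u = (1.618, 2.618, 0).
  ||u|| = √((1.618)² + (2.618)² + (0)²) = √(9.4721) ≈ 3.0777,  v_1 = u/||u|| ≈ (0.5257, 0.8507, 0) (||v_1|| = 1).

λ_1 = 6.618,  λ_2 = 5,  λ_3 = 4.382;  v_1 ≈ (0.5257, 0.8507, 0)


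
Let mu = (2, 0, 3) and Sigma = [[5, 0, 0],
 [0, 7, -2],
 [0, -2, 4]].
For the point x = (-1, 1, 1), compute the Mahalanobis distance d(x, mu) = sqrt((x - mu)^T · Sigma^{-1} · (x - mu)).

Step 1 — centre the observation: (x - mu) = (-3, 1, -2).

Step 2 — invert Sigma (cofactor / det for 3×3, or solve directly):
  Sigma^{-1} = [[0.2, 0, 0],
 [0, 0.1667, 0.0833],
 [0, 0.0833, 0.2917]].

Step 3 — form the quadratic (x - mu)^T · Sigma^{-1} · (x - mu):
  Sigma^{-1} · (x - mu) = (-0.6, 0, -0.5).
  (x - mu)^T · [Sigma^{-1} · (x - mu)] = (-3)·(-0.6) + (1)·(0) + (-2)·(-0.5) = 2.8.

Step 4 — take square root: d = √(2.8) ≈ 1.6733.

d(x, mu) = √(2.8) ≈ 1.6733


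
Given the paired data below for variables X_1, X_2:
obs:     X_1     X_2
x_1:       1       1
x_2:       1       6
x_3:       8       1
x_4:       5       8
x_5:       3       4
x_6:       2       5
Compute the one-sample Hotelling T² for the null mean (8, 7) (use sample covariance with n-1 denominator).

Step 1 — sample mean vector:
  mean(X_1) = (1 + 1 + 8 + 5 + 3 + 2) / 6 = 20/6 = 3.3333
  mean(X_2) = (1 + 6 + 1 + 8 + 4 + 5) / 6 = 25/6 = 4.1667
  x̄ = (3.3333, 4.1667),  deviation x̄ - mu_0 = (3.3333, 4.1667) - (8, 7) = (-4.6667, -2.8333).

Step 2 — sample covariance matrix, S[i,j] = (1/(n-1)) · Σ_k (x_{k,i} - mean_i) · (x_{k,j} - mean_j), divisor n-1 = 5:
  S[X_1,X_1] = ((-2.3333)·(-2.3333) + (-2.3333)·(-2.3333) + (4.6667)·(4.6667) + (1.6667)·(1.6667) + (-0.3333)·(-0.3333) + (-1.3333)·(-1.3333)) / 5 = 37.3333/5 = 7.4667
  S[X_1,X_2] = ((-2.3333)·(-3.1667) + (-2.3333)·(1.8333) + (4.6667)·(-3.1667) + (1.6667)·(3.8333) + (-0.3333)·(-0.1667) + (-1.3333)·(0.8333)) / 5 = -6.3333/5 = -1.2667
  S[X_2,X_2] = ((-3.1667)·(-3.1667) + (1.8333)·(1.8333) + (-3.1667)·(-3.1667) + (3.8333)·(3.8333) + (-0.1667)·(-0.1667) + (0.8333)·(0.8333)) / 5 = 38.8333/5 = 7.7667
  S = [[7.4667, -1.2667],
 [-1.2667, 7.7667]].

Step 3 — invert S. det(S) = 7.4667·7.7667 - (-1.2667)² = 56.3867.
  S^{-1} = (1/det) · [[d, -b], [-b, a]] = [[0.1377, 0.0225],
 [0.0225, 0.1324]].

Step 4 — quadratic form (x̄ - mu_0)^T · S^{-1} · (x̄ - mu_0):
  S^{-1} · (x̄ - mu_0) = (-0.7064, -0.48),
  (x̄ - mu_0)^T · [...] = (-4.6667)·(-0.7064) + (-2.8333)·(-0.48) = 4.6567.

Step 5 — scale by n: T² = 6 · 4.6567 = 27.9404.

T² ≈ 27.9404


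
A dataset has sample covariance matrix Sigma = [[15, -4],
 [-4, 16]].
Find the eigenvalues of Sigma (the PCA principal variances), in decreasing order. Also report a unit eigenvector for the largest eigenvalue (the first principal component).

Step 1 — characteristic polynomial of 2×2 Sigma:
  det(Sigma - λI) = λ² - trace · λ + det = 0.
  trace = 15 + 16 = 31, det = 15·16 - (-4)² = 224.
Step 2 — discriminant:
  Δ = trace² - 4·det = 961 - 896 = 65.
Step 3 — eigenvalues:
  λ = (trace ± √Δ)/2 = (31 ± 8.0623)/2,
  λ_1 = 19.5311,  λ_2 = 11.4689.

Step 4 — unit eigenvector for λ_1: solve (Sigma - λ_1 I)v = 0. First row:
  (15 - 19.5311)·v_x + (-4)·v_y = 0, i.e. (-4.5311)·v_x + (-4)·v_y = 0,
  so v ∝ (b, λ_1 - a) = (-4, 4.5311); multiply by -1 so the first entry is positive: u = (4, -4.5311).
  ||u|| = √((4)² + (-4.5311)²) = √(36.5311) ≈ 6.0441,
  v_1 = u/||u|| ≈ (0.6618, -0.7497) (||v_1|| = 1).

λ_1 = 19.5311,  λ_2 = 11.4689;  v_1 ≈ (0.6618, -0.7497)


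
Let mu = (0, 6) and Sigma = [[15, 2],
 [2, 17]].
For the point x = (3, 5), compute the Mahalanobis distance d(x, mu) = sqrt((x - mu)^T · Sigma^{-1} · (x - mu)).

Step 1 — centre the observation: (x - mu) = (3, -1).

Step 2 — invert Sigma. det(Sigma) = 15·17 - (2)² = 251.
  Sigma^{-1} = (1/det) · [[d, -b], [-b, a]] = [[0.0677, -0.008],
 [-0.008, 0.0598]].

Step 3 — form the quadratic (x - mu)^T · Sigma^{-1} · (x - mu):
  Sigma^{-1} · (x - mu) = (0.2112, -0.0837).
  (x - mu)^T · [Sigma^{-1} · (x - mu)] = (3)·(0.2112) + (-1)·(-0.0837) = 0.7171.

Step 4 — take square root: d = √(0.7171) ≈ 0.8468.

d(x, mu) = √(0.7171) ≈ 0.8468


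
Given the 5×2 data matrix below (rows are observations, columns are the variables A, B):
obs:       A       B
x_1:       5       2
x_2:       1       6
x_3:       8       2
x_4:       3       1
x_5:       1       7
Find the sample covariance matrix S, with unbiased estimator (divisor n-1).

Step 1 — column means:
  mean(A) = (5 + 1 + 8 + 3 + 1) / 5 = 18/5 = 3.6
  mean(B) = (2 + 6 + 2 + 1 + 7) / 5 = 18/5 = 3.6

Step 2 — sample covariance S[i,j] = (1/(n-1)) · Σ_k (x_{k,i} - mean_i) · (x_{k,j} - mean_j), with n-1 = 4.
  S[A,A] = ((1.4)·(1.4) + (-2.6)·(-2.6) + (4.4)·(4.4) + (-0.6)·(-0.6) + (-2.6)·(-2.6)) / 4 = 35.2/4 = 8.8
  S[A,B] = ((1.4)·(-1.6) + (-2.6)·(2.4) + (4.4)·(-1.6) + (-0.6)·(-2.6) + (-2.6)·(3.4)) / 4 = -22.8/4 = -5.7
  S[B,B] = ((-1.6)·(-1.6) + (2.4)·(2.4) + (-1.6)·(-1.6) + (-2.6)·(-2.6) + (3.4)·(3.4)) / 4 = 29.2/4 = 7.3

S is symmetric (S[j,i] = S[i,j]). Assembling:

S = [[8.8, -5.7],
 [-5.7, 7.3]]


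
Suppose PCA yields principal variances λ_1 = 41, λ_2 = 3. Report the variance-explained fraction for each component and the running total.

Step 1 — total variance = trace(Sigma) = Σ λ_i = 41 + 3 = 44.

Step 2 — fraction explained by component i = λ_i / Σ λ:
  PC1: 41/44 = 0.9318
  PC2: 3/44 = 0.0682

Step 3 — cumulative fraction after k components = (λ_1 + ... + λ_k) / Σ λ:
  k = 1: 41/44 = 0.9318
  k = 2: (41 + 3)/44 = 44/44 = 1

Summary (fraction, with percent):

explained: PC1 0.9318 (93.18%), PC2 0.0682 (6.82%);  cumulative: 0.9318, 1


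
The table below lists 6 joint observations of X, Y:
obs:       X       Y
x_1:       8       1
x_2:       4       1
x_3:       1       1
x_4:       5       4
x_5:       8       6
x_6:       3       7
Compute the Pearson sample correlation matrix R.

Step 1 — column means:
  mean(X) = (8 + 4 + 1 + 5 + 8 + 3) / 6 = 29/6 = 4.8333
  mean(Y) = (1 + 1 + 1 + 4 + 6 + 7) / 6 = 20/6 = 3.3333

Step 2 — sample variances and covariances s[i,j] = (1/(n-1)) · Σ_k (x_{k,i} - mean_i) · (x_{k,j} - mean_j), with n-1 = 5:
  s[X,X] = ((3.1667)·(3.1667) + (-0.8333)·(-0.8333) + (-3.8333)·(-3.8333) + (0.1667)·(0.1667) + (3.1667)·(3.1667) + (-1.8333)·(-1.8333)) / 5 = 38.8333/5 = 7.7667
  s[X,Y] = ((3.1667)·(-2.3333) + (-0.8333)·(-2.3333) + (-3.8333)·(-2.3333) + (0.1667)·(0.6667) + (3.1667)·(2.6667) + (-1.8333)·(3.6667)) / 5 = 5.3333/5 = 1.0667
  s[Y,Y] = ((-2.3333)·(-2.3333) + (-2.3333)·(-2.3333) + (-2.3333)·(-2.3333) + (0.6667)·(0.6667) + (2.6667)·(2.6667) + (3.6667)·(3.6667)) / 5 = 37.3333/5 = 7.4667
  Sample standard deviations s_i = √(s[i,i]):
  s(X) = √(7.7667) = 2.7869
  s(Y) = √(7.4667) = 2.7325

Step 3 — r_{ij} = s_{ij} / (s_i · s_j):
  r[X,X] = 1 (diagonal).
  r[X,Y] = 1.0667 / (2.7869 · 2.7325) = 1.0667 / 7.6152 = 0.1401
  r[Y,Y] = 1 (diagonal).

R is symmetric with unit diagonal. Assembling:

R = [[1, 0.1401],
 [0.1401, 1]]
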